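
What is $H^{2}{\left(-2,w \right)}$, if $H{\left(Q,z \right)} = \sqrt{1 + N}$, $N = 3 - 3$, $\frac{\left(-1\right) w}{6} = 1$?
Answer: $1$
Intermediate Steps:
$w = -6$ ($w = \left(-6\right) 1 = -6$)
$N = 0$
$H{\left(Q,z \right)} = 1$ ($H{\left(Q,z \right)} = \sqrt{1 + 0} = \sqrt{1} = 1$)
$H^{2}{\left(-2,w \right)} = 1^{2} = 1$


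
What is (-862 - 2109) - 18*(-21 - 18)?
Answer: -2269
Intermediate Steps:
(-862 - 2109) - 18*(-21 - 18) = -2971 - 18*(-39) = -2971 + 702 = -2269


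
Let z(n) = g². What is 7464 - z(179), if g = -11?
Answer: 7343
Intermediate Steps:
z(n) = 121 (z(n) = (-11)² = 121)
7464 - z(179) = 7464 - 1*121 = 7464 - 121 = 7343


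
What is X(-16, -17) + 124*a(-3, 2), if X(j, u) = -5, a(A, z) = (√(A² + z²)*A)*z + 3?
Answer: 367 - 744*√13 ≈ -2315.5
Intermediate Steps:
a(A, z) = 3 + A*z*√(A² + z²) (a(A, z) = (A*√(A² + z²))*z + 3 = A*z*√(A² + z²) + 3 = 3 + A*z*√(A² + z²))
X(-16, -17) + 124*a(-3, 2) = -5 + 124*(3 - 3*2*√((-3)² + 2²)) = -5 + 124*(3 - 3*2*√(9 + 4)) = -5 + 124*(3 - 3*2*√13) = -5 + 124*(3 - 6*√13) = -5 + (372 - 744*√13) = 367 - 744*√13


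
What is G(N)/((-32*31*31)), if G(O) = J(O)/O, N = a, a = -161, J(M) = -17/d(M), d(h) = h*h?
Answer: -17/128336737312 ≈ -1.3246e-10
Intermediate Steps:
d(h) = h²
J(M) = -17/M²
N = -161
G(O) = -17/O³ (G(O) = (-17/O²)/O = -17/O³)
G(N)/((-32*31*31)) = (-17/(-161)³)/((-32*31*31)) = (-17*(-1/4173281))/((-992*31)) = (17/4173281)/(-30752) = (17/4173281)*(-1/30752) = -17/128336737312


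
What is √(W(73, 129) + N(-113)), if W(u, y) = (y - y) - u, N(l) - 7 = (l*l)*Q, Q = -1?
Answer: I*√12835 ≈ 113.29*I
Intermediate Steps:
N(l) = 7 - l² (N(l) = 7 + (l*l)*(-1) = 7 + l²*(-1) = 7 - l²)
W(u, y) = -u (W(u, y) = 0 - u = -u)
√(W(73, 129) + N(-113)) = √(-1*73 + (7 - 1*(-113)²)) = √(-73 + (7 - 1*12769)) = √(-73 + (7 - 12769)) = √(-73 - 12762) = √(-12835) = I*√12835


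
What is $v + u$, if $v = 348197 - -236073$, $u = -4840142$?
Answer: $-4255872$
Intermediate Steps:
$v = 584270$ ($v = 348197 + 236073 = 584270$)
$v + u = 584270 - 4840142 = -4255872$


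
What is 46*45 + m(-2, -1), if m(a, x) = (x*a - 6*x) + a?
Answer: 2076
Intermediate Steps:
m(a, x) = a - 6*x + a*x (m(a, x) = (a*x - 6*x) + a = (-6*x + a*x) + a = a - 6*x + a*x)
46*45 + m(-2, -1) = 46*45 + (-2 - 6*(-1) - 2*(-1)) = 2070 + (-2 + 6 + 2) = 2070 + 6 = 2076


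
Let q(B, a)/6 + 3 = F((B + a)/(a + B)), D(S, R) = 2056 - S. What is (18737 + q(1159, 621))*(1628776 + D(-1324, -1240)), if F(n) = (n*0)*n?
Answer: 30552328164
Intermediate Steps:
F(n) = 0 (F(n) = 0*n = 0)
q(B, a) = -18 (q(B, a) = -18 + 6*0 = -18 + 0 = -18)
(18737 + q(1159, 621))*(1628776 + D(-1324, -1240)) = (18737 - 18)*(1628776 + (2056 - 1*(-1324))) = 18719*(1628776 + (2056 + 1324)) = 18719*(1628776 + 3380) = 18719*1632156 = 30552328164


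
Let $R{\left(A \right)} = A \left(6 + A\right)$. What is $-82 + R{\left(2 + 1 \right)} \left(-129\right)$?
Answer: $-3565$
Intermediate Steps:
$-82 + R{\left(2 + 1 \right)} \left(-129\right) = -82 + \left(2 + 1\right) \left(6 + \left(2 + 1\right)\right) \left(-129\right) = -82 + 3 \left(6 + 3\right) \left(-129\right) = -82 + 3 \cdot 9 \left(-129\right) = -82 + 27 \left(-129\right) = -82 - 3483 = -3565$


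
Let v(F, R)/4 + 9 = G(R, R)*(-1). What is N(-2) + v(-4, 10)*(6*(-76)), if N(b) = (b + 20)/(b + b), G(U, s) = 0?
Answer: 32823/2 ≈ 16412.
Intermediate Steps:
v(F, R) = -36 (v(F, R) = -36 + 4*(0*(-1)) = -36 + 4*0 = -36 + 0 = -36)
N(b) = (20 + b)/(2*b) (N(b) = (20 + b)/((2*b)) = (20 + b)*(1/(2*b)) = (20 + b)/(2*b))
N(-2) + v(-4, 10)*(6*(-76)) = (½)*(20 - 2)/(-2) - 216*(-76) = (½)*(-½)*18 - 36*(-456) = -9/2 + 16416 = 32823/2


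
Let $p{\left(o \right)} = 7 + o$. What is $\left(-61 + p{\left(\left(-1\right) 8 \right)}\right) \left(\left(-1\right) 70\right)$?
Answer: $4340$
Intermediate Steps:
$\left(-61 + p{\left(\left(-1\right) 8 \right)}\right) \left(\left(-1\right) 70\right) = \left(-61 + \left(7 - 8\right)\right) \left(\left(-1\right) 70\right) = \left(-61 + \left(7 - 8\right)\right) \left(-70\right) = \left(-61 - 1\right) \left(-70\right) = \left(-62\right) \left(-70\right) = 4340$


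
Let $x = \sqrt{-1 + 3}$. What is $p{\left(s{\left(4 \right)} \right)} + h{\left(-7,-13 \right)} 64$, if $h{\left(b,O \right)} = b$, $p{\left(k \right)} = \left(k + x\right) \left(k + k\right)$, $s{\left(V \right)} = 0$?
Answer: $-448$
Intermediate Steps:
$x = \sqrt{2} \approx 1.4142$
$p{\left(k \right)} = 2 k \left(k + \sqrt{2}\right)$ ($p{\left(k \right)} = \left(k + \sqrt{2}\right) \left(k + k\right) = \left(k + \sqrt{2}\right) 2 k = 2 k \left(k + \sqrt{2}\right)$)
$p{\left(s{\left(4 \right)} \right)} + h{\left(-7,-13 \right)} 64 = 2 \cdot 0 \left(0 + \sqrt{2}\right) - 448 = 2 \cdot 0 \sqrt{2} - 448 = 0 - 448 = -448$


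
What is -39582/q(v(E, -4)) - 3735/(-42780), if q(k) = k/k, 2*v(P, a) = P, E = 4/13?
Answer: -112887615/2852 ≈ -39582.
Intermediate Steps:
E = 4/13 (E = 4*(1/13) = 4/13 ≈ 0.30769)
v(P, a) = P/2
q(k) = 1
-39582/q(v(E, -4)) - 3735/(-42780) = -39582/1 - 3735/(-42780) = -39582*1 - 3735*(-1/42780) = -39582 + 249/2852 = -112887615/2852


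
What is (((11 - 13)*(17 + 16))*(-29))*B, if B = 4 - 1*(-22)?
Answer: 49764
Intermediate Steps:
B = 26 (B = 4 + 22 = 26)
(((11 - 13)*(17 + 16))*(-29))*B = (((11 - 13)*(17 + 16))*(-29))*26 = (-2*33*(-29))*26 = -66*(-29)*26 = 1914*26 = 49764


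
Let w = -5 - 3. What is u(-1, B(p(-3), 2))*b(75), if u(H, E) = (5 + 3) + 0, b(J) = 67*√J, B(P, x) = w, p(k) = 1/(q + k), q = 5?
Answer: 2680*√3 ≈ 4641.9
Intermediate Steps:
p(k) = 1/(5 + k)
w = -8
B(P, x) = -8
u(H, E) = 8 (u(H, E) = 8 + 0 = 8)
u(-1, B(p(-3), 2))*b(75) = 8*(67*√75) = 8*(67*(5*√3)) = 8*(335*√3) = 2680*√3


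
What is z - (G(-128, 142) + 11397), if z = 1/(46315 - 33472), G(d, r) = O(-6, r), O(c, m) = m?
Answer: -148195376/12843 ≈ -11539.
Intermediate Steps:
G(d, r) = r
z = 1/12843 ≈ 7.7863e-5
z - (G(-128, 142) + 11397) = 1/12843 - (142 + 11397) = 1/12843 - 1*11539 = 1/12843 - 11539 = -148195376/12843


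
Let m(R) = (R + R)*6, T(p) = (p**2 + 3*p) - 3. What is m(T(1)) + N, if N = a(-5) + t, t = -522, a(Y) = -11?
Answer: -521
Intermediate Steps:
T(p) = -3 + p**2 + 3*p
N = -533 (N = -11 - 522 = -533)
m(R) = 12*R (m(R) = (2*R)*6 = 12*R)
m(T(1)) + N = 12*(-3 + 1**2 + 3*1) - 533 = 12*(-3 + 1 + 3) - 533 = 12*1 - 533 = 12 - 533 = -521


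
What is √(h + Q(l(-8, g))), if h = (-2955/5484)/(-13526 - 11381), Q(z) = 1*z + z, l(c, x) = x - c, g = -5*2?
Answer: I*√2072969323998501/22764998 ≈ 2.0*I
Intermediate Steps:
g = -10
Q(z) = 2*z (Q(z) = z + z = 2*z)
h = 985/45529996 (h = -2955*1/5484/(-24907) = -985/1828*(-1/24907) = 985/45529996 ≈ 2.1634e-5)
√(h + Q(l(-8, g))) = √(985/45529996 + 2*(-10 - 1*(-8))) = √(985/45529996 + 2*(-10 + 8)) = √(985/45529996 + 2*(-2)) = √(985/45529996 - 4) = √(-182118999/45529996) = I*√2072969323998501/22764998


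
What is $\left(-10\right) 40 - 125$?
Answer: $-525$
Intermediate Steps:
$\left(-10\right) 40 - 125 = -400 - 125 = -525$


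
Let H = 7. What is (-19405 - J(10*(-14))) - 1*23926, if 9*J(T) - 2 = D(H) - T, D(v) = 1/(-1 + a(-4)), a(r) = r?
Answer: -1950604/45 ≈ -43347.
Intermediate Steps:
D(v) = -⅕ (D(v) = 1/(-1 - 4) = 1/(-5) = -⅕)
J(T) = ⅕ - T/9 (J(T) = 2/9 + (-⅕ - T)/9 = 2/9 + (-1/45 - T/9) = ⅕ - T/9)
(-19405 - J(10*(-14))) - 1*23926 = (-19405 - (⅕ - 10*(-14)/9)) - 1*23926 = (-19405 - (⅕ - ⅑*(-140))) - 23926 = (-19405 - (⅕ + 140/9)) - 23926 = (-19405 - 1*709/45) - 23926 = (-19405 - 709/45) - 23926 = -873934/45 - 23926 = -1950604/45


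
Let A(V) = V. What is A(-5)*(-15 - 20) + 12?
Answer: 187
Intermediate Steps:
A(-5)*(-15 - 20) + 12 = -5*(-15 - 20) + 12 = -5*(-35) + 12 = 175 + 12 = 187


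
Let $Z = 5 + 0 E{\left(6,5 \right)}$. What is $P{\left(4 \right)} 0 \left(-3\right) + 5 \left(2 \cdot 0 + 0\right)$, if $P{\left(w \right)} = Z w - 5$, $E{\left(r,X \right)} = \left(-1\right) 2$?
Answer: $0$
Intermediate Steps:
$E{\left(r,X \right)} = -2$
$Z = 5$ ($Z = 5 + 0 \left(-2\right) = 5 + 0 = 5$)
$P{\left(w \right)} = -5 + 5 w$ ($P{\left(w \right)} = 5 w - 5 = -5 + 5 w$)
$P{\left(4 \right)} 0 \left(-3\right) + 5 \left(2 \cdot 0 + 0\right) = \left(-5 + 5 \cdot 4\right) 0 \left(-3\right) + 5 \left(2 \cdot 0 + 0\right) = \left(-5 + 20\right) 0 \left(-3\right) + 5 \left(0 + 0\right) = 15 \cdot 0 \left(-3\right) + 5 \cdot 0 = 0 \left(-3\right) + 0 = 0 + 0 = 0$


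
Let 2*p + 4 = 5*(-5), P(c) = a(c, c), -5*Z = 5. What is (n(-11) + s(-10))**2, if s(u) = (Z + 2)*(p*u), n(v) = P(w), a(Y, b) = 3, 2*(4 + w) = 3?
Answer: 21904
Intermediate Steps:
Z = -1 (Z = -1/5*5 = -1)
w = -5/2 (w = -4 + (1/2)*3 = -4 + 3/2 = -5/2 ≈ -2.5000)
P(c) = 3
p = -29/2 (p = -2 + (5*(-5))/2 = -2 + (1/2)*(-25) = -2 - 25/2 = -29/2 ≈ -14.500)
n(v) = 3
s(u) = -29*u/2 (s(u) = (-1 + 2)*(-29*u/2) = 1*(-29*u/2) = -29*u/2)
(n(-11) + s(-10))**2 = (3 - 29/2*(-10))**2 = (3 + 145)**2 = 148**2 = 21904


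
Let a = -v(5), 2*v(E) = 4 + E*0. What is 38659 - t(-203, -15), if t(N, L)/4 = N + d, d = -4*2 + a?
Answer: 39511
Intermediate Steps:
v(E) = 2 (v(E) = (4 + E*0)/2 = (4 + 0)/2 = (½)*4 = 2)
a = -2 (a = -1*2 = -2)
d = -10 (d = -4*2 - 2 = -8 - 2 = -10)
t(N, L) = -40 + 4*N (t(N, L) = 4*(N - 10) = 4*(-10 + N) = -40 + 4*N)
38659 - t(-203, -15) = 38659 - (-40 + 4*(-203)) = 38659 - (-40 - 812) = 38659 - 1*(-852) = 38659 + 852 = 39511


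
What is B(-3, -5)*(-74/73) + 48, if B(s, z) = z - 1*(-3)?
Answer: 3652/73 ≈ 50.027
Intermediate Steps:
B(s, z) = 3 + z (B(s, z) = z + 3 = 3 + z)
B(-3, -5)*(-74/73) + 48 = (3 - 5)*(-74/73) + 48 = -(-148)/73 + 48 = -2*(-74/73) + 48 = 148/73 + 48 = 3652/73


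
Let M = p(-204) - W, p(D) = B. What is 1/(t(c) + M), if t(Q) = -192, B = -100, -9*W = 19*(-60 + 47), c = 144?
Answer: -9/2875 ≈ -0.0031304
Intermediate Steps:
W = 247/9 (W = -19*(-60 + 47)/9 = -19*(-13)/9 = -⅑*(-247) = 247/9 ≈ 27.444)
p(D) = -100
M = -1147/9 (M = -100 - 1*247/9 = -100 - 247/9 = -1147/9 ≈ -127.44)
1/(t(c) + M) = 1/(-192 - 1147/9) = 1/(-2875/9) = -9/2875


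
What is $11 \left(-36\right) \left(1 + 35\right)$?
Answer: $-14256$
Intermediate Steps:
$11 \left(-36\right) \left(1 + 35\right) = \left(-396\right) 36 = -14256$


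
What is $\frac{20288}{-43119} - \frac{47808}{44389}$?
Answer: $- \frac{2961997184}{1914009291} \approx -1.5475$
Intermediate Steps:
$\frac{20288}{-43119} - \frac{47808}{44389} = 20288 \left(- \frac{1}{43119}\right) - \frac{47808}{44389} = - \frac{20288}{43119} - \frac{47808}{44389} = - \frac{2961997184}{1914009291}$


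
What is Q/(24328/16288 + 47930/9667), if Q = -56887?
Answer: -1119650616644/126982827 ≈ -8817.3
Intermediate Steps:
Q/(24328/16288 + 47930/9667) = -56887/(24328/16288 + 47930/9667) = -56887/(24328*(1/16288) + 47930*(1/9667)) = -56887/(3041/2036 + 47930/9667) = -56887/126982827/19682012 = -56887*19682012/126982827 = -1119650616644/126982827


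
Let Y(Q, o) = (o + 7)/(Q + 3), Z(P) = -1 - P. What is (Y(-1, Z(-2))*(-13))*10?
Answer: -520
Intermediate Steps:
Y(Q, o) = (7 + o)/(3 + Q)
(Y(-1, Z(-2))*(-13))*10 = (((7 + (-1 - 1*(-2)))/(3 - 1))*(-13))*10 = (((7 + (-1 + 2))/2)*(-13))*10 = (((7 + 1)/2)*(-13))*10 = (((1/2)*8)*(-13))*10 = (4*(-13))*10 = -52*10 = -520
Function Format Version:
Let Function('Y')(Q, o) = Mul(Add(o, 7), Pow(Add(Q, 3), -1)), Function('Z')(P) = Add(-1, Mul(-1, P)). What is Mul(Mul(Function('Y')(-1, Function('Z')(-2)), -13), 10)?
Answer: -520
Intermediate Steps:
Function('Y')(Q, o) = Mul(Pow(Add(3, Q), -1), Add(7, o)) (Function('Y')(Q, o) = Mul(Add(7, o), Pow(Add(3, Q), -1)) = Mul(Pow(Add(3, Q), -1), Add(7, o)))
Mul(Mul(Function('Y')(-1, Function('Z')(-2)), -13), 10) = Mul(Mul(Mul(Pow(Add(3, -1), -1), Add(7, Add(-1, Mul(-1, -2)))), -13), 10) = Mul(Mul(Mul(Pow(2, -1), Add(7, Add(-1, 2))), -13), 10) = Mul(Mul(Mul(Rational(1, 2), Add(7, 1)), -13), 10) = Mul(Mul(Mul(Rational(1, 2), 8), -13), 10) = Mul(Mul(4, -13), 10) = Mul(-52, 10) = -520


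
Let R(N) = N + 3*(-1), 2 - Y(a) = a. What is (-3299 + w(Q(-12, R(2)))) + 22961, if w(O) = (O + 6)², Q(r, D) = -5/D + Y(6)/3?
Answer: 177799/9 ≈ 19755.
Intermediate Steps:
Y(a) = 2 - a
R(N) = -3 + N (R(N) = N - 3 = -3 + N)
Q(r, D) = -4/3 - 5/D (Q(r, D) = -5/D + (2 - 1*6)/3 = -5/D + (2 - 6)*(⅓) = -5/D - 4*⅓ = -5/D - 4/3 = -4/3 - 5/D)
w(O) = (6 + O)²
(-3299 + w(Q(-12, R(2)))) + 22961 = (-3299 + (6 + (-4/3 - 5/(-3 + 2)))²) + 22961 = (-3299 + (6 + (-4/3 - 5/(-1)))²) + 22961 = (-3299 + (6 + (-4/3 - 5*(-1)))²) + 22961 = (-3299 + (6 + (-4/3 + 5))²) + 22961 = (-3299 + (6 + 11/3)²) + 22961 = (-3299 + (29/3)²) + 22961 = (-3299 + 841/9) + 22961 = -28850/9 + 22961 = 177799/9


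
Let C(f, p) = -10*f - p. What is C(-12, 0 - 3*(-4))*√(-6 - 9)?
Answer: 108*I*√15 ≈ 418.28*I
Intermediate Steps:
C(f, p) = -p - 10*f
C(-12, 0 - 3*(-4))*√(-6 - 9) = (-(0 - 3*(-4)) - 10*(-12))*√(-6 - 9) = (-(0 + 12) + 120)*√(-15) = (-1*12 + 120)*(I*√15) = (-12 + 120)*(I*√15) = 108*(I*√15) = 108*I*√15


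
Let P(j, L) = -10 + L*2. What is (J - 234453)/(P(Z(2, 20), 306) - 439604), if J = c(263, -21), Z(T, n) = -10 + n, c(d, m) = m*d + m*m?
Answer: 26615/48778 ≈ 0.54564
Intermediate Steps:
c(d, m) = m**2 + d*m (c(d, m) = d*m + m**2 = m**2 + d*m)
J = -5082 (J = -21*(263 - 21) = -21*242 = -5082)
P(j, L) = -10 + 2*L
(J - 234453)/(P(Z(2, 20), 306) - 439604) = (-5082 - 234453)/((-10 + 2*306) - 439604) = -239535/((-10 + 612) - 439604) = -239535/(602 - 439604) = -239535/(-439002) = -239535*(-1/439002) = 26615/48778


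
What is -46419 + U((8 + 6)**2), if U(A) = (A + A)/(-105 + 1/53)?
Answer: -64574023/1391 ≈ -46423.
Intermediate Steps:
U(A) = -53*A/2782 (U(A) = (2*A)/(-105 + 1/53) = (2*A)/(-5564/53) = (2*A)*(-53/5564) = -53*A/2782)
-46419 + U((8 + 6)**2) = -46419 - 53*(8 + 6)**2/2782 = -46419 - 53/2782*14**2 = -46419 - 53/2782*196 = -46419 - 5194/1391 = -64574023/1391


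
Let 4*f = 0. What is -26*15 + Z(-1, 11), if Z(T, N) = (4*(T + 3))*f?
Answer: -390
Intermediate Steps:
f = 0 (f = (¼)*0 = 0)
Z(T, N) = 0 (Z(T, N) = (4*(T + 3))*0 = (4*(3 + T))*0 = (12 + 4*T)*0 = 0)
-26*15 + Z(-1, 11) = -26*15 + 0 = -390 + 0 = -390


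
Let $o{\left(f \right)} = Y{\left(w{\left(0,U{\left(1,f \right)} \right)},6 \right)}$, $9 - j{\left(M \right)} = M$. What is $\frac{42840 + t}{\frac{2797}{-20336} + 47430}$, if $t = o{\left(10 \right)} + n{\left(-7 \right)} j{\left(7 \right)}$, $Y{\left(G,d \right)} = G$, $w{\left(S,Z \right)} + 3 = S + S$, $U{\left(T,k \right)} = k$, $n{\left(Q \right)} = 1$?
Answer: $\frac{871173904}{964533683} \approx 0.90321$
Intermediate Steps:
$w{\left(S,Z \right)} = -3 + 2 S$ ($w{\left(S,Z \right)} = -3 + \left(S + S\right) = -3 + 2 S$)
$j{\left(M \right)} = 9 - M$
$o{\left(f \right)} = -3$ ($o{\left(f \right)} = -3 + 2 \cdot 0 = -3 + 0 = -3$)
$t = -1$ ($t = -3 + 1 \left(9 - 7\right) = -3 + 1 \cdot 2 = -3 + 2 = -1$)
$\frac{42840 + t}{\frac{2797}{-20336} + 47430} = \frac{42840 - 1}{\frac{2797}{-20336} + 47430} = \frac{42839}{2797 \left(- \frac{1}{20336}\right) + 47430} = \frac{42839}{- \frac{2797}{20336} + 47430} = \frac{42839}{\frac{964533683}{20336}} = 42839 \cdot \frac{20336}{964533683} = \frac{871173904}{964533683}$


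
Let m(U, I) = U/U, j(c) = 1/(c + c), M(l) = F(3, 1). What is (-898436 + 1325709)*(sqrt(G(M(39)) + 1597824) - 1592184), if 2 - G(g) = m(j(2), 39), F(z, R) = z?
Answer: -680297234232 + 2136365*sqrt(63913) ≈ -6.7976e+11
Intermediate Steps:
M(l) = 3
j(c) = 1/(2*c)
m(U, I) = 1
G(g) = 1 (G(g) = 2 - 1*1 = 2 - 1 = 1)
(-898436 + 1325709)*(sqrt(G(M(39)) + 1597824) - 1592184) = (-898436 + 1325709)*(sqrt(1 + 1597824) - 1592184) = 427273*(sqrt(1597825) - 1592184) = 427273*(5*sqrt(63913) - 1592184) = 427273*(-1592184 + 5*sqrt(63913)) = -680297234232 + 2136365*sqrt(63913)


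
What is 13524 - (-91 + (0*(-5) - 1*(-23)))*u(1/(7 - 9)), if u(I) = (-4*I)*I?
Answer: 13456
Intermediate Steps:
u(I) = -4*I²
13524 - (-91 + (0*(-5) - 1*(-23)))*u(1/(7 - 9)) = 13524 - (-91 + (0*(-5) - 1*(-23)))*(-4/(7 - 9)²) = 13524 - (-91 + (0 + 23))*(-4*(1/(-2))²) = 13524 - (-91 + 23)*(-4*(-½)²) = 13524 - (-68)*(-4*¼) = 13524 - (-68)*(-1) = 13524 - 1*68 = 13524 - 68 = 13456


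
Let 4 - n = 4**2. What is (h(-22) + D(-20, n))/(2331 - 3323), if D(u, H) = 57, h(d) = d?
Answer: -35/992 ≈ -0.035282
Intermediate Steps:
n = -12 (n = 4 - 1*4**2 = 4 - 1*16 = 4 - 16 = -12)
(h(-22) + D(-20, n))/(2331 - 3323) = (-22 + 57)/(2331 - 3323) = 35/(-992) = 35*(-1/992) = -35/992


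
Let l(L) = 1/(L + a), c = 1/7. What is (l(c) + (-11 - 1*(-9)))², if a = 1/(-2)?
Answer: 576/25 ≈ 23.040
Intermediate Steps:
a = -½ ≈ -0.50000
c = ⅐ ≈ 0.14286
l(L) = 1/(-½ + L) (l(L) = 1/(L - ½) = 1/(-½ + L))
(l(c) + (-11 - 1*(-9)))² = (2/(-1 + 2*(⅐)) + (-11 - 1*(-9)))² = (2/(-1 + 2/7) + (-11 + 9))² = (2/(-5/7) - 2)² = (2*(-7/5) - 2)² = (-14/5 - 2)² = (-24/5)² = 576/25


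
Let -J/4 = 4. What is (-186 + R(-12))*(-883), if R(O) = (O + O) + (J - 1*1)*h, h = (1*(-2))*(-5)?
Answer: 335540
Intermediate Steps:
J = -16 (J = -4*4 = -16)
h = 10 (h = -2*(-5) = 10)
R(O) = -170 + 2*O (R(O) = (O + O) + (-16 - 1*1)*10 = 2*O + (-16 - 1)*10 = 2*O - 17*10 = 2*O - 170 = -170 + 2*O)
(-186 + R(-12))*(-883) = (-186 + (-170 + 2*(-12)))*(-883) = (-186 + (-170 - 24))*(-883) = (-186 - 194)*(-883) = -380*(-883) = 335540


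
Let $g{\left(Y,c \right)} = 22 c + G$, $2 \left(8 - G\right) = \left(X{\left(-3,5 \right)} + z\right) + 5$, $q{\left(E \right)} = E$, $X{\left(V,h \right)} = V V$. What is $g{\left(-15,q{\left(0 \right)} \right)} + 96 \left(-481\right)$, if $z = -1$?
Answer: $- \frac{92349}{2} \approx -46175.0$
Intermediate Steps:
$X{\left(V,h \right)} = V^{2}$
$G = \frac{3}{2}$ ($G = 8 - \frac{\left(\left(-3\right)^{2} - 1\right) + 5}{2} = 8 - \frac{\left(9 - 1\right) + 5}{2} = 8 - \frac{8 + 5}{2} = 8 - \frac{13}{2} = \frac{3}{2} \approx 1.5$)
$g{\left(Y,c \right)} = \frac{3}{2} + 22 c$ ($g{\left(Y,c \right)} = 22 c + \frac{3}{2} = \frac{3}{2} + 22 c$)
$g{\left(-15,q{\left(0 \right)} \right)} + 96 \left(-481\right) = \left(\frac{3}{2} + 22 \cdot 0\right) + 96 \left(-481\right) = \left(\frac{3}{2} + 0\right) - 46176 = \frac{3}{2} - 46176 = - \frac{92349}{2}$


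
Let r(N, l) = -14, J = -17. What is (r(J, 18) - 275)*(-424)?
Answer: 122536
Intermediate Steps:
(r(J, 18) - 275)*(-424) = (-14 - 275)*(-424) = -289*(-424) = 122536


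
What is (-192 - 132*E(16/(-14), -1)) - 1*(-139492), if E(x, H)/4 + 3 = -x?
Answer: 981964/7 ≈ 1.4028e+5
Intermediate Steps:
E(x, H) = -12 - 4*x (E(x, H) = -12 + 4*(-x) = -12 - 4*x)
(-192 - 132*E(16/(-14), -1)) - 1*(-139492) = (-192 - 132*(-12 - 64/(-14))) - 1*(-139492) = (-192 - 132*(-12 - 64*(-1)/14)) + 139492 = (-192 - 132*(-12 - 4*(-8/7))) + 139492 = (-192 - 132*(-12 + 32/7)) + 139492 = (-192 - 132*(-52/7)) + 139492 = (-192 + 6864/7) + 139492 = 5520/7 + 139492 = 981964/7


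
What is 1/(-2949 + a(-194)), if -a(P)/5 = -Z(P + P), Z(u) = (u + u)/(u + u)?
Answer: -1/2944 ≈ -0.00033967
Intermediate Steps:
Z(u) = 1 (Z(u) = (2*u)/((2*u)) = (2*u)*(1/(2*u)) = 1)
a(P) = 5 (a(P) = -(-5) = -5*(-1) = 5)
1/(-2949 + a(-194)) = 1/(-2949 + 5) = 1/(-2944) = -1/2944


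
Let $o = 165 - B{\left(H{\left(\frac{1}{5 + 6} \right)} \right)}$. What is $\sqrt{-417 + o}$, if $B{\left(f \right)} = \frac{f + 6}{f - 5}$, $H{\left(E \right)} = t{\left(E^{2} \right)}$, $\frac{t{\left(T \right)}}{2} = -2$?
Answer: $\frac{i \sqrt{2266}}{3} \approx 15.868 i$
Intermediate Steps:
$t{\left(T \right)} = -4$ ($t{\left(T \right)} = 2 \left(-2\right) = -4$)
$H{\left(E \right)} = -4$
$B{\left(f \right)} = \frac{6 + f}{-5 + f}$
$o = \frac{1487}{9}$ ($o = 165 - \frac{6 - 4}{-5 - 4} = 165 - \frac{1}{-9} \cdot 2 = 165 - \left(- \frac{1}{9}\right) 2 = 165 - - \frac{2}{9} = 165 + \frac{2}{9} = \frac{1487}{9} \approx 165.22$)
$\sqrt{-417 + o} = \sqrt{-417 + \frac{1487}{9}} = \sqrt{- \frac{2266}{9}} = \frac{i \sqrt{2266}}{3}$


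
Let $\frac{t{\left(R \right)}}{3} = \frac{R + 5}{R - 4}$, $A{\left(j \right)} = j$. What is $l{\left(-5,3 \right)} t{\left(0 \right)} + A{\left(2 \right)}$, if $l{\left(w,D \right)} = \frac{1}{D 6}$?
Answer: $\frac{43}{24} \approx 1.7917$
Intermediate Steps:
$t{\left(R \right)} = \frac{3 \left(5 + R\right)}{-4 + R}$ ($t{\left(R \right)} = 3 \frac{R + 5}{R - 4} = 3 \frac{5 + R}{-4 + R} = \frac{3 \left(5 + R\right)}{-4 + R}$)
$l{\left(w,D \right)} = \frac{1}{6 D}$
$l{\left(-5,3 \right)} t{\left(0 \right)} + A{\left(2 \right)} = \frac{1}{6 \cdot 3} \frac{3 \left(5 + 0\right)}{-4 + 0} + 2 = \frac{1}{6} \cdot \frac{1}{3} \cdot 3 \frac{1}{-4} \cdot 5 + 2 = \frac{3 \left(- \frac{1}{4}\right) 5}{18} + 2 = \frac{1}{18} \left(- \frac{15}{4}\right) + 2 = - \frac{5}{24} + 2 = \frac{43}{24}$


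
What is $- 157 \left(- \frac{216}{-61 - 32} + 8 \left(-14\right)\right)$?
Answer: $\frac{533800}{31} \approx 17219.0$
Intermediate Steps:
$- 157 \left(- \frac{216}{-61 - 32} + 8 \left(-14\right)\right) = - 157 \left(- \frac{216}{-61 - 32} - 112\right) = - 157 \left(- \frac{216}{-93} - 112\right) = - 157 \left(\left(-216\right) \left(- \frac{1}{93}\right) - 112\right) = - 157 \left(\frac{72}{31} - 112\right) = \left(-157\right) \left(- \frac{3400}{31}\right) = \frac{533800}{31}$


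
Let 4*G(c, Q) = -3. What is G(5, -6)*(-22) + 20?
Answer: 73/2 ≈ 36.500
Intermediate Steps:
G(c, Q) = -¾ (G(c, Q) = (¼)*(-3) = -¾)
G(5, -6)*(-22) + 20 = -¾*(-22) + 20 = 33/2 + 20 = 73/2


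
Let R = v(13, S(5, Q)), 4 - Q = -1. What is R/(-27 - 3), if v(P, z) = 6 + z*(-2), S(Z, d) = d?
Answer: 2/15 ≈ 0.13333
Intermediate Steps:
Q = 5 (Q = 4 - 1*(-1) = 4 + 1 = 5)
v(P, z) = 6 - 2*z
R = -4 (R = 6 - 2*5 = 6 - 10 = -4)
R/(-27 - 3) = -4/(-27 - 3) = -4/(-30) = -4*(-1/30) = 2/15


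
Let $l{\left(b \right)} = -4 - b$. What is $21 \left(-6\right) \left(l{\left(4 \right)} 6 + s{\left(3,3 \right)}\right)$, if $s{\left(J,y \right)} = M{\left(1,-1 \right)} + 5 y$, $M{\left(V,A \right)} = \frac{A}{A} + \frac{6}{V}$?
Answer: $3276$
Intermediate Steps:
$M{\left(V,A \right)} = 1 + \frac{6}{V}$
$s{\left(J,y \right)} = 7 + 5 y$ ($s{\left(J,y \right)} = \frac{6 + 1}{1} + 5 y = 1 \cdot 7 + 5 y = 7 + 5 y$)
$21 \left(-6\right) \left(l{\left(4 \right)} 6 + s{\left(3,3 \right)}\right) = 21 \left(-6\right) \left(\left(-4 - 4\right) 6 + \left(7 + 5 \cdot 3\right)\right) = - 126 \left(\left(-4 - 4\right) 6 + \left(7 + 15\right)\right) = - 126 \left(\left(-8\right) 6 + 22\right) = - 126 \left(-48 + 22\right) = \left(-126\right) \left(-26\right) = 3276$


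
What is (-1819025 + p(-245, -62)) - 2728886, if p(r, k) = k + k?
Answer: -4548035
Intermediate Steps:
p(r, k) = 2*k
(-1819025 + p(-245, -62)) - 2728886 = (-1819025 + 2*(-62)) - 2728886 = (-1819025 - 124) - 2728886 = -1819149 - 2728886 = -4548035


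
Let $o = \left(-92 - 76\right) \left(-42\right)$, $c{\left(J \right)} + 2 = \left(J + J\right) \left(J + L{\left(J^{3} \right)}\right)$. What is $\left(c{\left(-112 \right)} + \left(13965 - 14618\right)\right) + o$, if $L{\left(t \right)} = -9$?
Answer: $33505$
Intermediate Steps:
$c{\left(J \right)} = -2 + 2 J \left(-9 + J\right)$ ($c{\left(J \right)} = -2 + \left(J + J\right) \left(J - 9\right) = -2 + 2 J \left(-9 + J\right)$)
$o = 7056$ ($o = \left(-168\right) \left(-42\right) = 7056$)
$\left(c{\left(-112 \right)} + \left(13965 - 14618\right)\right) + o = \left(\left(-2 - -2016 + 2 \left(-112\right)^{2}\right) + \left(13965 - 14618\right)\right) + 7056 = \left(\left(-2 + 2016 + 2 \cdot 12544\right) - 653\right) + 7056 = \left(\left(-2 + 2016 + 25088\right) - 653\right) + 7056 = \left(27102 - 653\right) + 7056 = 26449 + 7056 = 33505$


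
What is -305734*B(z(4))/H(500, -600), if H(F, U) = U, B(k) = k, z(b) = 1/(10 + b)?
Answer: 152867/4200 ≈ 36.397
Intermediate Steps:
-305734*B(z(4))/H(500, -600) = -305734*(-1/(600*(10 + 4))) = -305734/((-600/(1/14))) = -305734/((-600/1/14)) = -305734/((-600*14)) = -305734/(-8400) = -305734*(-1/8400) = 152867/4200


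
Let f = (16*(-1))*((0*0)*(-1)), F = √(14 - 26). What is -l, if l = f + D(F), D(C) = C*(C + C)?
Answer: 24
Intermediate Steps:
F = 2*I*√3 (F = √(-12) = 2*I*√3 ≈ 3.4641*I)
D(C) = 2*C² (D(C) = C*(2*C) = 2*C²)
f = 0 (f = -0*(-1) = -16*0 = 0)
l = -24 (l = 0 + 2*(2*I*√3)² = 0 + 2*(-12) = 0 - 24 = -24)
-l = -1*(-24) = 24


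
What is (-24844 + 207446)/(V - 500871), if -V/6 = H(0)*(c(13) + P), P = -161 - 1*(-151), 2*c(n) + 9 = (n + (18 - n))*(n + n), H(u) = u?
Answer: -26086/71553 ≈ -0.36457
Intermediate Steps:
c(n) = -9/2 + 18*n (c(n) = -9/2 + ((n + (18 - n))*(n + n))/2 = -9/2 + (18*(2*n))/2 = -9/2 + (36*n)/2 = -9/2 + 18*n)
P = -10 (P = -161 + 151 = -10)
V = 0 (V = -0*((-9/2 + 18*13) - 10) = -0*((-9/2 + 234) - 10) = -0*(459/2 - 10) = -0*439/2 = -6*0 = 0)
(-24844 + 207446)/(V - 500871) = (-24844 + 207446)/(0 - 500871) = 182602/(-500871) = 182602*(-1/500871) = -26086/71553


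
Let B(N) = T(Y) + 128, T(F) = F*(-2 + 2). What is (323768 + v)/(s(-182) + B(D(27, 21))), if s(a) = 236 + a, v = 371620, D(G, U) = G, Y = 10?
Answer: 347694/91 ≈ 3820.8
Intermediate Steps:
T(F) = 0 (T(F) = F*0 = 0)
B(N) = 128 (B(N) = 0 + 128 = 128)
(323768 + v)/(s(-182) + B(D(27, 21))) = (323768 + 371620)/((236 - 182) + 128) = 695388/(54 + 128) = 695388/182 = 695388*(1/182) = 347694/91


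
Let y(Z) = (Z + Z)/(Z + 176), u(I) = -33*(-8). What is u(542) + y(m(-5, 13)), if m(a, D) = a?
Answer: 45134/171 ≈ 263.94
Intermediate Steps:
u(I) = 264
y(Z) = 2*Z/(176 + Z) (y(Z) = (2*Z)/(176 + Z) = 2*Z/(176 + Z))
u(542) + y(m(-5, 13)) = 264 + 2*(-5)/(176 - 5) = 264 + 2*(-5)/171 = 264 + 2*(-5)*(1/171) = 264 - 10/171 = 45134/171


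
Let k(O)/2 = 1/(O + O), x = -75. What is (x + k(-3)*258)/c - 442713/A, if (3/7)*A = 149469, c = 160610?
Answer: -71160285451/56014504210 ≈ -1.2704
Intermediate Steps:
A = 348761 (A = (7/3)*149469 = 348761)
k(O) = 1/O (k(O) = 2/(O + O) = 2/((2*O)) = 2*(1/(2*O)) = 1/O)
(x + k(-3)*258)/c - 442713/A = (-75 + 258/(-3))/160610 - 442713/348761 = (-75 - ⅓*258)*(1/160610) - 442713*1/348761 = (-75 - 86)*(1/160610) - 442713/348761 = -161*1/160610 - 442713/348761 = -161/160610 - 442713/348761 = -71160285451/56014504210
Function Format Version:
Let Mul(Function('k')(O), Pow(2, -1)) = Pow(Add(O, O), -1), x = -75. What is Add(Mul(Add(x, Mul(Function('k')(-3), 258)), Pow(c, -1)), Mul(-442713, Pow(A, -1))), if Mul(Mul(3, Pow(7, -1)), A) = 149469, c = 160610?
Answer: Rational(-71160285451, 56014504210) ≈ -1.2704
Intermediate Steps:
A = 348761 (A = Mul(Rational(7, 3), 149469) = 348761)
Function('k')(O) = Pow(O, -1) (Function('k')(O) = Mul(2, Pow(Add(O, O), -1)) = Mul(2, Pow(Mul(2, O), -1)) = Mul(2, Mul(Rational(1, 2), Pow(O, -1))) = Pow(O, -1))
Add(Mul(Add(x, Mul(Function('k')(-3), 258)), Pow(c, -1)), Mul(-442713, Pow(A, -1))) = Add(Mul(Add(-75, Mul(Pow(-3, -1), 258)), Pow(160610, -1)), Mul(-442713, Pow(348761, -1))) = Add(Mul(Add(-75, Mul(Rational(-1, 3), 258)), Rational(1, 160610)), Mul(-442713, Rational(1, 348761))) = Add(Mul(Add(-75, -86), Rational(1, 160610)), Rational(-442713, 348761)) = Add(Mul(-161, Rational(1, 160610)), Rational(-442713, 348761)) = Add(Rational(-161, 160610), Rational(-442713, 348761)) = Rational(-71160285451, 56014504210)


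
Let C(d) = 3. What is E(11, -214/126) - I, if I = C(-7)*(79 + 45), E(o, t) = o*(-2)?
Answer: -394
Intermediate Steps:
E(o, t) = -2*o
I = 372 (I = 3*(79 + 45) = 3*124 = 372)
E(11, -214/126) - I = -2*11 - 1*372 = -22 - 372 = -394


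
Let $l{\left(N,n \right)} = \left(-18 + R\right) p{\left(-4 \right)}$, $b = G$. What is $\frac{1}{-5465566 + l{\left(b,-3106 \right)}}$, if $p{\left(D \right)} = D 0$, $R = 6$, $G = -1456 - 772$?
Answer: $- \frac{1}{5465566} \approx -1.8296 \cdot 10^{-7}$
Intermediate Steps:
$G = -2228$
$b = -2228$
$p{\left(D \right)} = 0$
$l{\left(N,n \right)} = 0$ ($l{\left(N,n \right)} = \left(-18 + 6\right) 0 = \left(-12\right) 0 = 0$)
$\frac{1}{-5465566 + l{\left(b,-3106 \right)}} = \frac{1}{-5465566 + 0} = \frac{1}{-5465566} = - \frac{1}{5465566}$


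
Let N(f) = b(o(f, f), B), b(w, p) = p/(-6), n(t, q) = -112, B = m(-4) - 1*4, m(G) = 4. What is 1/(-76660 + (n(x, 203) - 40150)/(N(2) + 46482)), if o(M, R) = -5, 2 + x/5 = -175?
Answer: -23241/1781675191 ≈ -1.3044e-5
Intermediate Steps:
x = -885 (x = -10 + 5*(-175) = -10 - 875 = -885)
B = 0 (B = 4 - 1*4 = 4 - 4 = 0)
b(w, p) = -p/6 (b(w, p) = p*(-⅙) = -p/6)
N(f) = 0 (N(f) = -⅙*0 = 0)
1/(-76660 + (n(x, 203) - 40150)/(N(2) + 46482)) = 1/(-76660 + (-112 - 40150)/(0 + 46482)) = 1/(-76660 - 40262/46482) = 1/(-76660 - 40262*1/46482) = 1/(-76660 - 20131/23241) = 1/(-1781675191/23241) = -23241/1781675191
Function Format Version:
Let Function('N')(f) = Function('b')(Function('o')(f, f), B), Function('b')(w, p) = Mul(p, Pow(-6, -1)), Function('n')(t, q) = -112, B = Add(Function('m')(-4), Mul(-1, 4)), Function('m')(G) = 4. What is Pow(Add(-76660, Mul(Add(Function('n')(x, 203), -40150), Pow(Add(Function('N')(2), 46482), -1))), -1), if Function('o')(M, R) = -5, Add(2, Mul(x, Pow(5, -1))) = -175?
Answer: Rational(-23241, 1781675191) ≈ -1.3044e-5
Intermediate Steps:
x = -885 (x = Add(-10, Mul(5, -175)) = Add(-10, -875) = -885)
B = 0 (B = Add(4, Mul(-1, 4)) = Add(4, -4) = 0)
Function('b')(w, p) = Mul(Rational(-1, 6), p) (Function('b')(w, p) = Mul(p, Rational(-1, 6)) = Mul(Rational(-1, 6), p))
Function('N')(f) = 0 (Function('N')(f) = Mul(Rational(-1, 6), 0) = 0)
Pow(Add(-76660, Mul(Add(Function('n')(x, 203), -40150), Pow(Add(Function('N')(2), 46482), -1))), -1) = Pow(Add(-76660, Mul(Add(-112, -40150), Pow(Add(0, 46482), -1))), -1) = Pow(Add(-76660, Mul(-40262, Pow(46482, -1))), -1) = Pow(Add(-76660, Mul(-40262, Rational(1, 46482))), -1) = Pow(Add(-76660, Rational(-20131, 23241)), -1) = Pow(Rational(-1781675191, 23241), -1) = Rational(-23241, 1781675191)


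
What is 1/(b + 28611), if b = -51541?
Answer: -1/22930 ≈ -4.3611e-5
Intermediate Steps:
1/(b + 28611) = 1/(-51541 + 28611) = 1/(-22930) = -1/22930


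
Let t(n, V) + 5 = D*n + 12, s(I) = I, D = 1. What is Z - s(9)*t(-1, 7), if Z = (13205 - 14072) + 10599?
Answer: 9678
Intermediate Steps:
t(n, V) = 7 + n (t(n, V) = -5 + (1*n + 12) = -5 + (n + 12) = -5 + (12 + n) = 7 + n)
Z = 9732 (Z = -867 + 10599 = 9732)
Z - s(9)*t(-1, 7) = 9732 - 9*(7 - 1) = 9732 - 9*6 = 9732 - 1*54 = 9732 - 54 = 9678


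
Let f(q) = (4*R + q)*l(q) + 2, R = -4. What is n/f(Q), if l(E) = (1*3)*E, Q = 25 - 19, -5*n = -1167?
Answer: -1167/890 ≈ -1.3112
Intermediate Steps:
n = 1167/5 (n = -1/5*(-1167) = 1167/5 ≈ 233.40)
Q = 6
l(E) = 3*E
f(q) = 2 + 3*q*(-16 + q) (f(q) = (4*(-4) + q)*(3*q) + 2 = (-16 + q)*(3*q) + 2 = 3*q*(-16 + q) + 2 = 2 + 3*q*(-16 + q))
n/f(Q) = 1167/(5*(2 - 48*6 + 3*6**2)) = 1167/(5*(2 - 288 + 3*36)) = 1167/(5*(2 - 288 + 108)) = (1167/5)/(-178) = (1167/5)*(-1/178) = -1167/890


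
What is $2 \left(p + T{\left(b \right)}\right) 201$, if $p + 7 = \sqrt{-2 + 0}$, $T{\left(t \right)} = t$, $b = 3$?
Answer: $-1608 + 402 i \sqrt{2} \approx -1608.0 + 568.51 i$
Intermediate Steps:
$p = -7 + i \sqrt{2}$ ($p = -7 + \sqrt{-2 + 0} = -7 + \sqrt{-2} = -7 + i \sqrt{2} \approx -7.0 + 1.4142 i$)
$2 \left(p + T{\left(b \right)}\right) 201 = 2 \left(\left(-7 + i \sqrt{2}\right) + 3\right) 201 = 2 \left(-4 + i \sqrt{2}\right) 201 = \left(-8 + 2 i \sqrt{2}\right) 201 = -1608 + 402 i \sqrt{2}$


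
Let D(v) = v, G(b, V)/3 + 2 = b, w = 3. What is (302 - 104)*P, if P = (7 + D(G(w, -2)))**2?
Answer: 19800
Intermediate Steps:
G(b, V) = -6 + 3*b
P = 100 (P = (7 + (-6 + 3*3))**2 = (7 + (-6 + 9))**2 = (7 + 3)**2 = 10**2 = 100)
(302 - 104)*P = (302 - 104)*100 = 198*100 = 19800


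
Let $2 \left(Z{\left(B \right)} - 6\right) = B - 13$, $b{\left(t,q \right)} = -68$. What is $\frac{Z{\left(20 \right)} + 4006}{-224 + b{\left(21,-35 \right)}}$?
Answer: $- \frac{8031}{584} \approx -13.752$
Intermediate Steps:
$Z{\left(B \right)} = - \frac{1}{2} + \frac{B}{2}$ ($Z{\left(B \right)} = 6 + \frac{B - 13}{2} = 6 + \frac{-13 + B}{2} = 6 + \left(- \frac{13}{2} + \frac{B}{2}\right) = - \frac{1}{2} + \frac{B}{2}$)
$\frac{Z{\left(20 \right)} + 4006}{-224 + b{\left(21,-35 \right)}} = \frac{\left(- \frac{1}{2} + \frac{1}{2} \cdot 20\right) + 4006}{-224 - 68} = \frac{\left(- \frac{1}{2} + 10\right) + 4006}{-292} = \left(\frac{19}{2} + 4006\right) \left(- \frac{1}{292}\right) = \frac{8031}{2} \left(- \frac{1}{292}\right) = - \frac{8031}{584}$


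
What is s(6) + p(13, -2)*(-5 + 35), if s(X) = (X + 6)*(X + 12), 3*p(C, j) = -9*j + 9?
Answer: 486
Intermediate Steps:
p(C, j) = 3 - 3*j (p(C, j) = (-9*j + 9)/3 = (9 - 9*j)/3 = 3 - 3*j)
s(X) = (6 + X)*(12 + X)
s(6) + p(13, -2)*(-5 + 35) = (72 + 6² + 18*6) + (3 - 3*(-2))*(-5 + 35) = (72 + 36 + 108) + (3 + 6)*30 = 216 + 9*30 = 216 + 270 = 486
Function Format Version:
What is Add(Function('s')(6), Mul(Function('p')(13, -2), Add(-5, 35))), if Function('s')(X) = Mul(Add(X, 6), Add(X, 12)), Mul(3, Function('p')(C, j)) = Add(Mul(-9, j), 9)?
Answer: 486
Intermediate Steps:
Function('p')(C, j) = Add(3, Mul(-3, j)) (Function('p')(C, j) = Mul(Rational(1, 3), Add(Mul(-9, j), 9)) = Mul(Rational(1, 3), Add(9, Mul(-9, j))) = Add(3, Mul(-3, j)))
Function('s')(X) = Mul(Add(6, X), Add(12, X))
Add(Function('s')(6), Mul(Function('p')(13, -2), Add(-5, 35))) = Add(Add(72, Pow(6, 2), Mul(18, 6)), Mul(Add(3, Mul(-3, -2)), Add(-5, 35))) = Add(Add(72, 36, 108), Mul(Add(3, 6), 30)) = Add(216, Mul(9, 30)) = Add(216, 270) = 486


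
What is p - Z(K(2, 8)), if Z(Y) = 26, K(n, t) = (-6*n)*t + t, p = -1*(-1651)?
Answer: 1625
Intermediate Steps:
p = 1651
K(n, t) = t - 6*n*t (K(n, t) = -6*n*t + t = t - 6*n*t)
p - Z(K(2, 8)) = 1651 - 1*26 = 1651 - 26 = 1625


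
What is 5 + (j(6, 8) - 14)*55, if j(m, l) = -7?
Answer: -1150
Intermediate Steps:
5 + (j(6, 8) - 14)*55 = 5 + (-7 - 14)*55 = 5 - 21*55 = 5 - 1155 = -1150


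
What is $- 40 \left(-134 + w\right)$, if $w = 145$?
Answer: $-440$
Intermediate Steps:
$- 40 \left(-134 + w\right) = - 40 \left(-134 + 145\right) = \left(-40\right) 11 = -440$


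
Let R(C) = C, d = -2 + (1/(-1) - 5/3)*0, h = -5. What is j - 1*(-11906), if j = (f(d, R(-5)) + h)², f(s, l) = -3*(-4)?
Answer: 11955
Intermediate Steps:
d = -2 (d = -2 + (1*(-1) - 5*⅓)*0 = -2 + (-1 - 5/3)*0 = -2 - 8/3*0 = -2 + 0 = -2)
f(s, l) = 12
j = 49 (j = (12 - 5)² = 7² = 49)
j - 1*(-11906) = 49 - 1*(-11906) = 49 + 11906 = 11955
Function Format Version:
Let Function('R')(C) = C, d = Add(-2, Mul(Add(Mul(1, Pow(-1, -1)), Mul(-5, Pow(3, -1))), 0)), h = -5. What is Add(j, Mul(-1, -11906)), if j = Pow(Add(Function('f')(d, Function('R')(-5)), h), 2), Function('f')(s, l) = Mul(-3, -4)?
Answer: 11955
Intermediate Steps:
d = -2 (d = Add(-2, Mul(Add(Mul(1, -1), Mul(-5, Rational(1, 3))), 0)) = Add(-2, Mul(Add(-1, Rational(-5, 3)), 0)) = Add(-2, Mul(Rational(-8, 3), 0)) = Add(-2, 0) = -2)
Function('f')(s, l) = 12
j = 49 (j = Pow(Add(12, -5), 2) = Pow(7, 2) = 49)
Add(j, Mul(-1, -11906)) = Add(49, Mul(-1, -11906)) = Add(49, 11906) = 11955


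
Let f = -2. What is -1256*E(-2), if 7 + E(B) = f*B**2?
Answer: 18840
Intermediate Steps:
E(B) = -7 - 2*B**2
-1256*E(-2) = -1256*(-7 - 2*(-2)**2) = -1256*(-7 - 2*4) = -1256*(-7 - 8) = -1256*(-15) = 18840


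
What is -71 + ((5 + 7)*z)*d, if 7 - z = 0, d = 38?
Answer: 3121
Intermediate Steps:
z = 7 (z = 7 - 1*0 = 7 + 0 = 7)
-71 + ((5 + 7)*z)*d = -71 + ((5 + 7)*7)*38 = -71 + (12*7)*38 = -71 + 84*38 = -71 + 3192 = 3121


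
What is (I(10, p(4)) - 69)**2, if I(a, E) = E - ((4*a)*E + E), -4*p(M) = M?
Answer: 841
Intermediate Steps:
p(M) = -M/4
I(a, E) = -4*E*a (I(a, E) = E - (4*E*a + E) = E - (E + 4*E*a) = E + (-E - 4*E*a) = -4*E*a)
(I(10, p(4)) - 69)**2 = (-4*(-1/4*4)*10 - 69)**2 = (-4*(-1)*10 - 69)**2 = (40 - 69)**2 = (-29)**2 = 841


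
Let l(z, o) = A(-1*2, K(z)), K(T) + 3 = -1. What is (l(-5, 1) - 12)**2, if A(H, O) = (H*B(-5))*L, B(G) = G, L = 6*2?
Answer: 11664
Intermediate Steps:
L = 12
K(T) = -4 (K(T) = -3 - 1 = -4)
A(H, O) = -60*H (A(H, O) = (H*(-5))*12 = -5*H*12 = -60*H)
l(z, o) = 120 (l(z, o) = -(-60)*2 = -60*(-2) = 120)
(l(-5, 1) - 12)**2 = (120 - 12)**2 = 108**2 = 11664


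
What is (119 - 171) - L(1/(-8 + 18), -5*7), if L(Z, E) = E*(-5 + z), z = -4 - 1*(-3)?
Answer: -262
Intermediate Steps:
z = -1 (z = -4 + 3 = -1)
L(Z, E) = -6*E (L(Z, E) = E*(-5 - 1) = E*(-6) = -6*E)
(119 - 171) - L(1/(-8 + 18), -5*7) = (119 - 171) - (-6)*(-5*7) = -52 - (-6)*(-35) = -52 - 1*210 = -52 - 210 = -262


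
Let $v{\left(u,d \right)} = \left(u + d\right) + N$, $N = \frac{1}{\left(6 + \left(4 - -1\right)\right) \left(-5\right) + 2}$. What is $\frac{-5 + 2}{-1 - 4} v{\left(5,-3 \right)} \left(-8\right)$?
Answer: $- \frac{504}{53} \approx -9.5094$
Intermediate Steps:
$N = - \frac{1}{53}$ ($N = \frac{1}{\left(6 + \left(4 + 1\right)\right) \left(-5\right) + 2} = \frac{1}{\left(6 + 5\right) \left(-5\right) + 2} = \frac{1}{11 \left(-5\right) + 2} = \frac{1}{-55 + 2} = \frac{1}{-53} = - \frac{1}{53} \approx -0.018868$)
$v{\left(u,d \right)} = - \frac{1}{53} + d + u$ ($v{\left(u,d \right)} = \left(u + d\right) - \frac{1}{53} = \left(d + u\right) - \frac{1}{53} = - \frac{1}{53} + d + u$)
$\frac{-5 + 2}{-1 - 4} v{\left(5,-3 \right)} \left(-8\right) = \frac{-5 + 2}{-1 - 4} \left(- \frac{1}{53} - 3 + 5\right) \left(-8\right) = - \frac{3}{-5} \cdot \frac{105}{53} \left(-8\right) = \left(-3\right) \left(- \frac{1}{5}\right) \frac{105}{53} \left(-8\right) = \frac{3}{5} \cdot \frac{105}{53} \left(-8\right) = \frac{63}{53} \left(-8\right) = - \frac{504}{53}$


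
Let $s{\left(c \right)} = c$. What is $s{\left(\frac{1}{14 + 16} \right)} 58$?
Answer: $\frac{29}{15} \approx 1.9333$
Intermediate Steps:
$s{\left(\frac{1}{14 + 16} \right)} 58 = \frac{1}{14 + 16} \cdot 58 = \frac{1}{30} \cdot 58 = \frac{29}{15}$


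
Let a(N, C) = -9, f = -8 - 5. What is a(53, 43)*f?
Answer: 117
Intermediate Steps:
f = -13
a(53, 43)*f = -9*(-13) = 117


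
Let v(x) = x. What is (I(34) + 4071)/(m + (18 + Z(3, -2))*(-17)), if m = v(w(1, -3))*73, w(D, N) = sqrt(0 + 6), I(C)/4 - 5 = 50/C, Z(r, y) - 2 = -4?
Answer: -557176/21005 - 5084231*sqrt(6)/714170 ≈ -43.964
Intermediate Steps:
Z(r, y) = -2 (Z(r, y) = 2 - 4 = -2)
I(C) = 20 + 200/C (I(C) = 20 + 4*(50/C) = 20 + 200/C)
w(D, N) = sqrt(6)
m = 73*sqrt(6) (m = sqrt(6)*73 = 73*sqrt(6) ≈ 178.81)
(I(34) + 4071)/(m + (18 + Z(3, -2))*(-17)) = ((20 + 200/34) + 4071)/(73*sqrt(6) + (18 - 2)*(-17)) = ((20 + 200*(1/34)) + 4071)/(73*sqrt(6) + 16*(-17)) = ((20 + 100/17) + 4071)/(73*sqrt(6) - 272) = (440/17 + 4071)/(-272 + 73*sqrt(6)) = 69647/(17*(-272 + 73*sqrt(6)))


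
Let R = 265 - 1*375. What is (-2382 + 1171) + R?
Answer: -1321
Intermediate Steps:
R = -110 (R = 265 - 375 = -110)
(-2382 + 1171) + R = (-2382 + 1171) - 110 = -1211 - 110 = -1321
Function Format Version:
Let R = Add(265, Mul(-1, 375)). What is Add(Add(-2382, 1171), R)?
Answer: -1321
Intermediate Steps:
R = -110 (R = Add(265, -375) = -110)
Add(Add(-2382, 1171), R) = Add(Add(-2382, 1171), -110) = Add(-1211, -110) = -1321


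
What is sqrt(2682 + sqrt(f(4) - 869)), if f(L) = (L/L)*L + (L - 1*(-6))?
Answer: sqrt(2682 + 3*I*sqrt(95)) ≈ 51.789 + 0.2823*I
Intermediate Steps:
f(L) = 6 + 2*L (f(L) = 1*L + (L + 6) = L + (6 + L) = 6 + 2*L)
sqrt(2682 + sqrt(f(4) - 869)) = sqrt(2682 + sqrt((6 + 2*4) - 869)) = sqrt(2682 + sqrt((6 + 8) - 869)) = sqrt(2682 + sqrt(14 - 869)) = sqrt(2682 + sqrt(-855)) = sqrt(2682 + 3*I*sqrt(95))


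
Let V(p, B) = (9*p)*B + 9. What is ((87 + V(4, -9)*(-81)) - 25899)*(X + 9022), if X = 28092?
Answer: -11022858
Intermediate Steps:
V(p, B) = 9 + 9*B*p (V(p, B) = 9*B*p + 9 = 9 + 9*B*p)
((87 + V(4, -9)*(-81)) - 25899)*(X + 9022) = ((87 + (9 + 9*(-9)*4)*(-81)) - 25899)*(28092 + 9022) = ((87 + (9 - 324)*(-81)) - 25899)*37114 = ((87 - 315*(-81)) - 25899)*37114 = ((87 + 25515) - 25899)*37114 = (25602 - 25899)*37114 = -297*37114 = -11022858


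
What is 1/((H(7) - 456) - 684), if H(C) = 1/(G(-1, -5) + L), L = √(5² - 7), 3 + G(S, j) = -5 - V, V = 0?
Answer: -52448/59799841 + 3*√2/59799841 ≈ -0.00087699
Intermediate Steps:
G(S, j) = -8 (G(S, j) = -3 + (-5 - 1*0) = -3 + (-5 + 0) = -3 - 5 = -8)
L = 3*√2 (L = √(25 - 7) = √18 = 3*√2 ≈ 4.2426)
H(C) = 1/(-8 + 3*√2)
1/((H(7) - 456) - 684) = 1/(((-4/23 - 3*√2/46) - 456) - 684) = 1/((-10492/23 - 3*√2/46) - 684) = 1/(-26224/23 - 3*√2/46)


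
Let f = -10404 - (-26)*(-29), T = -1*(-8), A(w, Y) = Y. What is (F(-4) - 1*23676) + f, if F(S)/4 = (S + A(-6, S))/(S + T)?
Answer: -34842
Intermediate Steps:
T = 8
F(S) = 8*S/(8 + S) (F(S) = 4*((S + S)/(S + 8)) = 4*((2*S)/(8 + S)) = 4*(2*S/(8 + S)) = 8*S/(8 + S))
f = -11158 (f = -10404 - 1*754 = -10404 - 754 = -11158)
(F(-4) - 1*23676) + f = (8*(-4)/(8 - 4) - 1*23676) - 11158 = (8*(-4)/4 - 23676) - 11158 = (8*(-4)*(¼) - 23676) - 11158 = (-8 - 23676) - 11158 = -23684 - 11158 = -34842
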